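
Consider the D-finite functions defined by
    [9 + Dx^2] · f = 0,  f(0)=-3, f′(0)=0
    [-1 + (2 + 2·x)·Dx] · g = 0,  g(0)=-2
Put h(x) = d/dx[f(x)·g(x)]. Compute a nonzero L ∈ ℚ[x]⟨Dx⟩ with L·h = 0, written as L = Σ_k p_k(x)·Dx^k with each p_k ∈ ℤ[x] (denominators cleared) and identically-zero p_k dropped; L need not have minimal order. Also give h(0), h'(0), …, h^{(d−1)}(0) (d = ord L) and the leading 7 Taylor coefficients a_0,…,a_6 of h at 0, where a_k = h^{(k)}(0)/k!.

f: a_k = -3, 0, 27/2, 0, -81/8, 0, 243/80, …
g: a_k = -2, -1, 1/4, -1/8, 5/64, -7/128, 21/512, …
Sym-product of L_f,L_g gives L₀ (≤ ord 2).
h₀' ⇒ L via d/dx closure of L₀.
L = (551 + 1968·x + 2712·x^2 + 1728·x^3 + 432·x^4) + (-44 - 140·x - 144·x^2 - 48·x^3)·Dx + (52 + 200·x + 292·x^2 + 192·x^3 + 48·x^4)·Dx^2  (order 2).
h: a_k = 3, -111/2, -315/8, 1497/16, 5505/128, -58941/1280, -86499/5120, …
ICs: h(0) = 3, h′(0) = -111/2.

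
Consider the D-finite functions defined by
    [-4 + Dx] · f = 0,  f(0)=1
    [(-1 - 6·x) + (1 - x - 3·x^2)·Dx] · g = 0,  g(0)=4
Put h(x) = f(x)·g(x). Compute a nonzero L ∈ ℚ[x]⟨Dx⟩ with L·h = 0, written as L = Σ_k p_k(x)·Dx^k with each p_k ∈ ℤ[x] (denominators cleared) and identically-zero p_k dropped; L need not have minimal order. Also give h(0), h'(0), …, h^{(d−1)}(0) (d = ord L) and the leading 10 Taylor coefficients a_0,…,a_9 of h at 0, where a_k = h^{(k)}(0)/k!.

L = (5 + 2·x - 12·x^2) + (-1 + x + 3·x^2)·Dx  (order 1).
h: a_k = 4, 20, 64, 500/3, 1204/3, 14032/15, 19460/9, 1569212/315, 722912/63, 74907956/2835, …
ICs: h(0) = 4.

f: a_k = 1, 4, 8, 32/3, 32/3, 128/15, 256/45, 1024/315, 512/315, 2048/2835, …
g: a_k = 4, 4, 16, 28, 76, 160, 388, 868, 2032, 4636, …
h₀=f·g: eliminate ⇒ L₀, order ≤ 1·1.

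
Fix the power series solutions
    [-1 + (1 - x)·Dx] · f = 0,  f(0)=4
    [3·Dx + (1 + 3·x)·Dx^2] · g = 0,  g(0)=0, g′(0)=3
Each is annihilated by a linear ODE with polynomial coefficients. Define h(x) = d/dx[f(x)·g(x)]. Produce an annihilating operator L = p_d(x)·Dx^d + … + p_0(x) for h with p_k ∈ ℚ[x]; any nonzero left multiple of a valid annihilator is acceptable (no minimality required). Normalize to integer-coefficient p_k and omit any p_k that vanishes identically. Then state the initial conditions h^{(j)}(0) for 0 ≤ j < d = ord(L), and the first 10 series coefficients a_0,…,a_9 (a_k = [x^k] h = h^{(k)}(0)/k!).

f: a_k = 4, 4, 4, 4, 4, 4, 4, 4, 4, 4, …
g: a_k = 0, 3, -9/2, 9, -81/4, 243/5, -243/2, 2187/7, -6561/8, 2187, …
L₀ := L_f ⊗_s L_g (sym. prod.), ord ≤ 2.
h=h₀': d/dx-closure on L₀ ⇒ L.
L = 12 + (-3 + 15·x)·Dx + (-1 - 2·x + 3·x^2)·Dx^2  (order 2).
h: a_k = 12, -12, 90, -204, 717, -10278/5, 31749/5, -664548/35, 4016007/70, -1207149/7, …
ICs: h(0) = 12, h′(0) = -12.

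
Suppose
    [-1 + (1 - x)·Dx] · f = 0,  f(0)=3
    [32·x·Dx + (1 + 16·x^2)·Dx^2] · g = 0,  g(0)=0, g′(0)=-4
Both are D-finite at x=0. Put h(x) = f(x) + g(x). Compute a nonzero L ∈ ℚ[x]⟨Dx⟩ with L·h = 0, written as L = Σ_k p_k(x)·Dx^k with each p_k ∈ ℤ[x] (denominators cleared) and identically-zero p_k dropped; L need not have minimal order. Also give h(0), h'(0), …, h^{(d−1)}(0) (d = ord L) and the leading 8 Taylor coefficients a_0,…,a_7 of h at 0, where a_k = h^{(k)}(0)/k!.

f: a_k = 3, 3, 3, 3, 3, 3, 3, 3, …
g: a_k = 0, -4, 0, 64/3, 0, -1024/5, 0, 16384/7, …
f+g: L₀ = lclm(L_f,L_g), ord ≤ 1+2.
L = (-32 + 128·x + 1536·x^2)·Dx + (19 - 32·x - 656·x^2 + 1536·x^3)·Dx^2 + (-1 - 15·x - 240·x^3 + 256·x^4)·Dx^3  (order 3).
h: a_k = 3, -1, 3, 73/3, 3, -1009/5, 3, 16405/7, …
ICs: h(0) = 3, h′(0) = -1, h′′(0) = 6.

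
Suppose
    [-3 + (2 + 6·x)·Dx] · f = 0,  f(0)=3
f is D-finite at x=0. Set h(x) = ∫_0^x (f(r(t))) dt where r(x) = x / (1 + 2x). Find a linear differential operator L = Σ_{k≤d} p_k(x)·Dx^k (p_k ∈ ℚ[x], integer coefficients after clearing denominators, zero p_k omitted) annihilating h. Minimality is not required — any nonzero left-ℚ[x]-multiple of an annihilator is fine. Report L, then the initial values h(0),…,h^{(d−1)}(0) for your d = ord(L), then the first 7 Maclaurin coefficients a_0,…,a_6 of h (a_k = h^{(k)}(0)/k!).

L = -3·Dx + (2 + 14·x + 20·x^2)·Dx^2  (order 2).
h: a_k = 0, 3, 9/4, -33/8, 585/64, -2979/128, 33909/512, …
ICs: h(0) = 0, h′(0) = 3.

f: a_k = 3, 9/2, -27/8, 81/16, -1215/128, 5103/256, -45927/1024, …
f∘r: x↦r, Dx↦Dx/r' in L_f ⇒ L₀.
h=∫h₀ ⇒ L = L₀·Dx.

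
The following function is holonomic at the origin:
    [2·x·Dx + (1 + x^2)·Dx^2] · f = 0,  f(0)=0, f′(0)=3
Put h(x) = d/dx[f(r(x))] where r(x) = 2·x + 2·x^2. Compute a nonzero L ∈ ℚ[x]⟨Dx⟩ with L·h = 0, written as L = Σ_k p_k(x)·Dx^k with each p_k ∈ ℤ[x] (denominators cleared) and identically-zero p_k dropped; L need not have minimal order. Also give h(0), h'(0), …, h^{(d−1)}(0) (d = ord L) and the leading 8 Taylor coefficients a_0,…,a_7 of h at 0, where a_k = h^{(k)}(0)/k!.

f: a_k = 0, 3, 0, -1, 0, 3/5, 0, -3/7, …
f∘r: x↦r, Dx↦Dx/r' in L_f ⇒ L₀.
h₀' ⇒ L via d/dx closure of L₀.
L = (-2 + 8·x + 32·x^2 + 48·x^3 + 24·x^4) + (1 + 2·x + 4·x^2 + 16·x^3 + 20·x^4 + 8·x^5)·Dx  (order 1).
h: a_k = 6, 12, -24, -96, -24, 528, 960, -1536, …
ICs: h(0) = 6.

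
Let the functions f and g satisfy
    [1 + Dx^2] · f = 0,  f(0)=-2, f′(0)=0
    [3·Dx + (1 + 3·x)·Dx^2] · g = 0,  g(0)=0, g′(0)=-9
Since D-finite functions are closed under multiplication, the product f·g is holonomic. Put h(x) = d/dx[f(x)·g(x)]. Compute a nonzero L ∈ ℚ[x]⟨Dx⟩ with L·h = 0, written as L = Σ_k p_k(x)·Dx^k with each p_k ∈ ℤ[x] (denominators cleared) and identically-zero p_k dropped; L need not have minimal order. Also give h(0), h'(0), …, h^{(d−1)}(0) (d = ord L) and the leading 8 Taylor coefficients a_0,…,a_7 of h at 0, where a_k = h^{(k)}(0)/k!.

f: a_k = -2, 0, 1, 0, -1/12, 0, 1/360, 0, …
g: a_k = 0, -9, 27/2, -27, 243/4, -729/5, 729/2, -6561/7, …
f·g: L₀ = L_f ⊗_s L_g, ord ≤ 2·2.
Differentiate: ansatz ord ≤ ord L₀ ⇒ L.
L = (-8897 - 1764·x - 7722·x^2 - 14364·x^3 - 7533·x^4 + 5832·x^5 + 2916·x^6) + (-3432 - 13248·x - 12420·x^2 - 8100·x^3 + 9720·x^4 + 5832·x^5)·Dx + (-9100 - 3204·x - 11070·x^2 - 17064·x^3 - 6318·x^4 + 11664·x^5 + 5832·x^6)·Dx^2 + (-3432 - 13248·x - 12420·x^2 - 8100·x^3 + 9720·x^4 + 5832·x^5)·Dx^3 + (-203 - 1440·x - 3348·x^2 - 2700·x^3 + 1215·x^4 + 5832·x^5 + 2916·x^6)·Dx^4  (order 4).
h: a_k = 18, -54, 135, -432, 5307/4, -16065/4, 484679/40, -182451/5, …
ICs: h(0) = 18, h′(0) = -54, h′′(0) = 270, h′′′(0) = -2592.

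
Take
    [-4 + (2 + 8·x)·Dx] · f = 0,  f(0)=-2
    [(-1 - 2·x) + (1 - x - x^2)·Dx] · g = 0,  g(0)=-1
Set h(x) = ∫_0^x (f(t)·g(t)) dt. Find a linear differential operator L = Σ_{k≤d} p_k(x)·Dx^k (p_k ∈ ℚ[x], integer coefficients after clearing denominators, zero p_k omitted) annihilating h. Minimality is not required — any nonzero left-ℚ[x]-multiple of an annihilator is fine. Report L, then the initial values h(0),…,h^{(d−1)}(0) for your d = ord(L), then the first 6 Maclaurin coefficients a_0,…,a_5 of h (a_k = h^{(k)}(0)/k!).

f: a_k = -2, -4, 4, -8, 20, -56, …
g: a_k = -1, -1, -2, -3, -5, -8, …
f·g: L₀ = L_f ⊗_s L_g, ord ≤ 1·1.
Integrate: L := L₀·Dx.
L = (3 + 4·x + 6·x^2)·Dx + (-1 - 3·x + 5·x^2 + 4·x^3)·Dx^2  (order 2).
h: a_k = 0, 2, 3, 4/3, 9/2, 2/5, …
ICs: h(0) = 0, h′(0) = 2.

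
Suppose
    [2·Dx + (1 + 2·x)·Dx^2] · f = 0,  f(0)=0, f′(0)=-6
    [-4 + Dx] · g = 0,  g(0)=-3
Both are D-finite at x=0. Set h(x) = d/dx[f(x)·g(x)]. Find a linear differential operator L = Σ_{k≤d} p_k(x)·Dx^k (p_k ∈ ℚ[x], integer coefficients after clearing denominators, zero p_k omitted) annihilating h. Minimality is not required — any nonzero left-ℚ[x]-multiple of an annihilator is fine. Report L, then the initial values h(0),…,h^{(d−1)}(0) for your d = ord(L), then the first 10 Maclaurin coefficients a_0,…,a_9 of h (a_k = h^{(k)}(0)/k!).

L = (16 + 64·x + 128·x^2) + (-8 - 40·x - 64·x^2)·Dx + (1 + 6·x + 8·x^2)·Dx^2  (order 2).
h: a_k = 18, 108, 288, 432, 528, 384, 2176/5, -256/5, 4224/7, -307712/315, …
ICs: h(0) = 18, h′(0) = 108.

f: a_k = 0, -6, 6, -8, 12, -96/5, 32, -384/7, 96, -512/3, …
g: a_k = -3, -12, -24, -32, -32, -128/5, -256/15, -1024/105, -512/105, -2048/945, …
h₀=f·g: eliminate ⇒ L₀, order ≤ 2·1.
Differentiate: ansatz ord ≤ ord L₀ ⇒ L.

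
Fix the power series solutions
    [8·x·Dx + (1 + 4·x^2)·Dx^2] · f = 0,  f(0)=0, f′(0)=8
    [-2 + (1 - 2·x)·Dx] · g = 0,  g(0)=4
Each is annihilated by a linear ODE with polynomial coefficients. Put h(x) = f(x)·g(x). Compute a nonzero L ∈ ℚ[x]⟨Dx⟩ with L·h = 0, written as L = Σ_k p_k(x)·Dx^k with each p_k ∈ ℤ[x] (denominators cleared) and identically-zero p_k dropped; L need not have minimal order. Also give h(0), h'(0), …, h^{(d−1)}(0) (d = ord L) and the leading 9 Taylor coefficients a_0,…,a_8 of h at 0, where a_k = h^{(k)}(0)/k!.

L = 16·x + (4 - 8·x + 32·x^2)·Dx + (-1 + 2·x - 4·x^2 + 8·x^3)·Dx^2  (order 2).
h: a_k = 0, 32, 64, 256/3, 512/3, 6656/15, 13312/15, 155648/105, 311296/105, …
ICs: h(0) = 0, h′(0) = 32.

f: a_k = 0, 8, 0, -32/3, 0, 128/5, 0, -512/7, 0, …
g: a_k = 4, 8, 16, 32, 64, 128, 256, 512, 1024, …
L₀ := L_f ⊗_s L_g (sym. prod.), ord ≤ 2.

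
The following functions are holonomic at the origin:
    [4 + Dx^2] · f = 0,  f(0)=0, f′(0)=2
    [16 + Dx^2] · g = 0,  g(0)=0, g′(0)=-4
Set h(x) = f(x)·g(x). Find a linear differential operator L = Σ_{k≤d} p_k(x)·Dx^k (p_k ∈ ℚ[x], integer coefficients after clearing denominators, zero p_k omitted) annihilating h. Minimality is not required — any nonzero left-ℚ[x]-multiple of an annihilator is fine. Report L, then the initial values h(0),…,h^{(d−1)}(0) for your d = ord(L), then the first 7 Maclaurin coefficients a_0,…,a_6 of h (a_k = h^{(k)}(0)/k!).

f: a_k = 0, 2, 0, -4/3, 0, 4/15, 0, …
g: a_k = 0, -4, 0, 32/3, 0, -128/15, 0, …
f·g: L₀ = L_f ⊗_s L_g, ord ≤ 2·2.
L = 144 + 40·Dx^2 + Dx^4  (order 4).
h: a_k = 0, 0, -8, 0, 80/3, 0, -1456/45, …
ICs: h(0) = 0, h′(0) = 0, h′′(0) = -16, h′′′(0) = 0.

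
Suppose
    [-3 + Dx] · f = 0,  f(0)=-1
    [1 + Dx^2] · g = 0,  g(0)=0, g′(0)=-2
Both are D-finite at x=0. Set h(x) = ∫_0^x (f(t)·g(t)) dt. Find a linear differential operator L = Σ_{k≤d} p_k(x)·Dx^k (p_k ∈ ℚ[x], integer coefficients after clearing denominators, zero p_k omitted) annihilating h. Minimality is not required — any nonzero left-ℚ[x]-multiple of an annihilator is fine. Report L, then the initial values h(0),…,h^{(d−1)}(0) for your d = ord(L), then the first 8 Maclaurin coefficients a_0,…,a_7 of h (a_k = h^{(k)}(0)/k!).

L = 10·Dx - 6·Dx^2 + Dx^3  (order 3).
h: a_k = 0, 0, 1, 2, 13/6, 8/5, 79/90, 13/35, …
ICs: h(0) = 0, h′(0) = 0, h′′(0) = 2.

f: a_k = -1, -3, -9/2, -9/2, -27/8, -81/40, -81/80, -243/560, …
g: a_k = 0, -2, 0, 1/3, 0, -1/60, 0, 1/2520, …
f·g: L₀ = L_f ⊗_s L_g, ord ≤ 1·2.
h=∫h₀ ⇒ L = L₀·Dx.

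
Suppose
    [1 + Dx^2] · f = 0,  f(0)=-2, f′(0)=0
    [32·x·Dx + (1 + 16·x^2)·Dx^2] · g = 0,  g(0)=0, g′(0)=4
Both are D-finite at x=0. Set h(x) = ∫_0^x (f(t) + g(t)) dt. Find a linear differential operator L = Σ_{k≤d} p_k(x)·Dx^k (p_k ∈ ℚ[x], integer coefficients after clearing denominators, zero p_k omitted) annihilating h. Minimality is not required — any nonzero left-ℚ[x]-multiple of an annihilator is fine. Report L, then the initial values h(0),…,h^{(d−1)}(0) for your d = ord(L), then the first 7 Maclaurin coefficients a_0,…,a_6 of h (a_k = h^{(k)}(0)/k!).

f: a_k = -2, 0, 1, 0, -1/12, 0, 1/360, …
g: a_k = 0, 4, 0, -64/3, 0, 1024/5, 0, …
f+g: L₀ = lclm(L_f,L_g), ord ≤ 2+2.
h=∫₀ˣh₀: take L = L₀·Dx.
L = (-6112·x + 99328·x^3 + 8192·x^5)·Dx^2 + (-31 + 1072·x^2 + 25344·x^4 + 4096·x^6)·Dx^3 + (-6112·x + 99328·x^3 + 8192·x^5)·Dx^4 + (-31 + 1072·x^2 + 25344·x^4 + 4096·x^6)·Dx^5  (order 5).
h: a_k = 0, -2, 2, 1/3, -16/3, -1/60, 512/15, …
ICs: h(0) = 0, h′(0) = -2, h′′(0) = 4, h′′′(0) = 2, h′′′′(0) = -128.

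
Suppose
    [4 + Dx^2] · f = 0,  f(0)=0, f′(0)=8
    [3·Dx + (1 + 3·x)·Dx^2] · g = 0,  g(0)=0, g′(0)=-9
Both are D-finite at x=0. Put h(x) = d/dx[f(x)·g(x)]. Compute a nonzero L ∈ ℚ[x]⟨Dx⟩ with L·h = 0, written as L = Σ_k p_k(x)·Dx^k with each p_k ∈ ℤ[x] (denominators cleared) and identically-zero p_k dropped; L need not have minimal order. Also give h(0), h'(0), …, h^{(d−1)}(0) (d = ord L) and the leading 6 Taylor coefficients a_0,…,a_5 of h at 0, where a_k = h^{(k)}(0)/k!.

f: a_k = 0, 8, 0, -16/3, 0, 16/15, …
g: a_k = 0, -9, 27/2, -27, 243/4, -729/5, …
L₀ := L_f ⊗_s L_g (sym. prod.), ord ≤ 4.
h₀' ⇒ L via d/dx closure of L₀.
L = (-21880 - 49536·x - 195264·x^2 - 252288·x^3 + 225504·x^4 + 746496·x^5 + 373248·x^6) + (-9384 - 44856·x - 47520·x^2 + 90720·x^3 + 311040·x^4 + 186624·x^5)·Dx + (-6026 - 16344·x - 53892·x^2 - 32832·x^3 + 182736·x^4 + 373248·x^5 + 186624·x^6)·Dx^2 + (-2346 - 11214·x - 11880·x^2 + 22680·x^3 + 77760·x^4 + 46656·x^5)·Dx^3 + (-139 - 990·x - 1269·x^2 + 7560·x^3 + 31590·x^4 + 46656·x^5 + 23328·x^6)·Dx^4  (order 4).
h: a_k = 0, -144, 324, -672, 2070, -6192, …
ICs: h(0) = 0, h′(0) = -144, h′′(0) = 648, h′′′(0) = -4032.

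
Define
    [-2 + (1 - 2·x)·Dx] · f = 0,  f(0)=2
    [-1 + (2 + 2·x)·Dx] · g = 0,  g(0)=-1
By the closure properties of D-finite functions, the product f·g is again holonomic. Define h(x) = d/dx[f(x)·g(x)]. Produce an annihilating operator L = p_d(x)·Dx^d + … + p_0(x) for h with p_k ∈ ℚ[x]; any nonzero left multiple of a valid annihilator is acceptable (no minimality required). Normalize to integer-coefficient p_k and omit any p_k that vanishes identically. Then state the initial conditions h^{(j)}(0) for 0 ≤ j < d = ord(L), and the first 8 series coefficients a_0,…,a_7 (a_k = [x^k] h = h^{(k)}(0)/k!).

f: a_k = 2, 4, 8, 16, 32, 64, 128, 256, …
g: a_k = -1, -1/2, 1/8, -1/16, 5/128, -7/256, 21/1024, -33/2048, …
Sym-product of L_f,L_g gives L₀ (≤ ord 1).
Differentiate: ansatz ord ≤ ord L₀ ⇒ L.
L = (39 + 60·x + 12·x^2) + (-10 + 6·x + 24·x^2 + 8·x^3)·Dx  (order 1).
h: a_k = -5, -39/2, -471/8, -2507/16, -50175/128, -240777/256, -2247483/1024, -10273779/2048, …
ICs: h(0) = -5.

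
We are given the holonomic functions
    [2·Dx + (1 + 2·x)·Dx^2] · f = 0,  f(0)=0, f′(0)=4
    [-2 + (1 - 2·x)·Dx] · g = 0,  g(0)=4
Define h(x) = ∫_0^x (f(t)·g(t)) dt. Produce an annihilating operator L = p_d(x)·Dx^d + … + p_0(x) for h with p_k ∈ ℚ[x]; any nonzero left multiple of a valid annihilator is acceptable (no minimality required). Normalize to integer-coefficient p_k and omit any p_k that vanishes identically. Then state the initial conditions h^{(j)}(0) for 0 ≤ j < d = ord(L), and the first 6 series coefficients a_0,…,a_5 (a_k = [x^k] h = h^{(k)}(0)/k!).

L = 4·Dx + (2 + 12·x)·Dx^2 + (-1 + 4·x^2)·Dx^3  (order 3).
h: a_k = 0, 0, 8, 16/3, 40/3, 224/15, …
ICs: h(0) = 0, h′(0) = 0, h′′(0) = 16.

f: a_k = 0, 4, -4, 16/3, -8, 64/5, …
g: a_k = 4, 8, 16, 32, 64, 128, …
Sym-product of L_f,L_g gives L₀ (≤ ord 2).
h=∫₀ˣh₀: take L = L₀·Dx.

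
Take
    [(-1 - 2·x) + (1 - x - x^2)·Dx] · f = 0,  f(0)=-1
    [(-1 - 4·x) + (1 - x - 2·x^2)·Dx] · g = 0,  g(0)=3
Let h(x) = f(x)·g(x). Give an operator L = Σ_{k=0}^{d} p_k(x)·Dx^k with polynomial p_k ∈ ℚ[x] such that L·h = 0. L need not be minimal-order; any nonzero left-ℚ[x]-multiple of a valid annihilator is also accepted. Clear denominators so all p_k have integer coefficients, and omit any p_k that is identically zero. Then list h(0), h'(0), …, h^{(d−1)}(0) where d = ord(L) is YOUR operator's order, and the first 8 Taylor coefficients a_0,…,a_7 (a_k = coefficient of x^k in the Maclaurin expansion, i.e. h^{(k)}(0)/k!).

f: a_k = -1, -1, -2, -3, -5, -8, -13, -21, …
g: a_k = 3, 3, 9, 15, 33, 63, 129, 255, …
f·g: L₀ = L_f ⊗_s L_g, ord ≤ 1·1.
L = (-2 - 4·x + 9·x^2 + 8·x^3) + (1 - 2·x - 2·x^2 + 3·x^3 + 2·x^4)·Dx  (order 1).
h: a_k = -3, -6, -18, -39, -90, -192, -411, -858, …
ICs: h(0) = -3.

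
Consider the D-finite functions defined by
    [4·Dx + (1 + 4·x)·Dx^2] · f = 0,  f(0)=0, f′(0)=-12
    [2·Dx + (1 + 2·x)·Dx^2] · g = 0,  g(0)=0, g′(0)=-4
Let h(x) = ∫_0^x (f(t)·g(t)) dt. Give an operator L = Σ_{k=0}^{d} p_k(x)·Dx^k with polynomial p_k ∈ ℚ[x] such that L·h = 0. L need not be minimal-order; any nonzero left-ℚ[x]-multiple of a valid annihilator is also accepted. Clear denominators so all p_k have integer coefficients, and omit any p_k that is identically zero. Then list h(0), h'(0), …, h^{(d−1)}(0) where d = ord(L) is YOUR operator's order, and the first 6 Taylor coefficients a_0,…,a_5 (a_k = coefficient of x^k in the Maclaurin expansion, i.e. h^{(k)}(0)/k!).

f: a_k = 0, -12, 24, -64, 192, -3072/5, …
g: a_k = 0, -4, 4, -16/3, 8, -64/5, …
L₀ := L_f ⊗_s L_g (sym. prod.), ord ≤ 4.
Integrate: L := L₀·Dx.
L = (160 + 768·x + 1024·x^2)·Dx^2 + (264 + 2144·x + 5760·x^2 + 5120·x^3)·Dx^3 + (64 + 720·x + 2976·x^2 + 5376·x^3 + 3584·x^4)·Dx^4 + (3 + 44·x + 252·x^2 + 704·x^3 + 960·x^4 + 512·x^5)·Dx^5  (order 5).
h: a_k = 0, 0, 0, 16, -36, 416/5, …
ICs: h(0) = 0, h′(0) = 0, h′′(0) = 0, h′′′(0) = 96, h′′′′(0) = -864.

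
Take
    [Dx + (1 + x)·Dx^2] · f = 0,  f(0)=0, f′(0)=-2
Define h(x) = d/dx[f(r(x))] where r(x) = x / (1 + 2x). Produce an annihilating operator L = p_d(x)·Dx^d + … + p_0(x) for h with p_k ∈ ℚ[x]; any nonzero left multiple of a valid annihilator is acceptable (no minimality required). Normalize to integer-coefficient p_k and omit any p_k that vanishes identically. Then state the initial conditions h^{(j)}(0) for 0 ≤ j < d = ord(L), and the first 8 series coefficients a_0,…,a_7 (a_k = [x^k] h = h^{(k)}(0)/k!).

f: a_k = 0, -2, 1, -2/3, 1/2, -2/5, 1/3, -2/7, …
L₀ from L_f via x↦r, Dx↦r'^{-1}Dx.
h=h₀': d/dx-closure on L₀ ⇒ L.
L = (5 + 12·x) + (1 + 5·x + 6·x^2)·Dx  (order 1).
h: a_k = -2, 10, -38, 130, -422, 1330, -4118, 12610, …
ICs: h(0) = -2.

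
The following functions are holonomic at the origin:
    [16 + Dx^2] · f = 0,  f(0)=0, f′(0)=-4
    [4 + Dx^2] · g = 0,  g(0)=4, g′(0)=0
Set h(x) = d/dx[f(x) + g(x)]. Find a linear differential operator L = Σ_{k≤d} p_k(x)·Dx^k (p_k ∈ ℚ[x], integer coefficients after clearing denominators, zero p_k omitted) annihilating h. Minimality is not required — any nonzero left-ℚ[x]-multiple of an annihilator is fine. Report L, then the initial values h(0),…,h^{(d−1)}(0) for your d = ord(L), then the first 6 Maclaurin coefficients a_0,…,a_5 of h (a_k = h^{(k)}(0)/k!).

f: a_k = 0, -4, 0, 32/3, 0, -128/15, …
g: a_k = 4, 0, -8, 0, 8/3, 0, …
L₀ := lclm(L_f,L_g); ord L₀ ≤ 2+2.
Differentiate: ansatz ord ≤ ord L₀ ⇒ L.
L = 64 + 20·Dx^2 + Dx^4  (order 4).
h: a_k = -4, -16, 32, 32/3, -128/3, -32/15, …
ICs: h(0) = -4, h′(0) = -16, h′′(0) = 64, h′′′(0) = 64.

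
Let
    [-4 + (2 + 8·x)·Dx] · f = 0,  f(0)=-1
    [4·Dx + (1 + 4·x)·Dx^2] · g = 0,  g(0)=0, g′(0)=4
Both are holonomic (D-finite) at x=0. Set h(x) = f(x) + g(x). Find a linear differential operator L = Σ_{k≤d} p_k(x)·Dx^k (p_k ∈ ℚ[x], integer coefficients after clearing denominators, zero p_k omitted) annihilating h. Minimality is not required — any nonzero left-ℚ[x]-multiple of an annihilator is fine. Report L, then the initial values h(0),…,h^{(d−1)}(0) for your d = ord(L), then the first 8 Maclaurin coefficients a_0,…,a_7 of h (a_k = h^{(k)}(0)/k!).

L = 8·Dx + (10 + 40·x)·Dx^2 + (1 + 8·x + 16·x^2)·Dx^3  (order 3).
h: a_k = -1, 2, -6, 52/3, -54, 884/5, -1796/3, 14536/7, …
ICs: h(0) = -1, h′(0) = 2, h′′(0) = -12.

f: a_k = -1, -2, 2, -4, 10, -28, 84, -264, …
g: a_k = 0, 4, -8, 64/3, -64, 1024/5, -2048/3, 16384/7, …
Weyl lclm of L_f,L_g ⇒ L₀ (ord ≤ 3).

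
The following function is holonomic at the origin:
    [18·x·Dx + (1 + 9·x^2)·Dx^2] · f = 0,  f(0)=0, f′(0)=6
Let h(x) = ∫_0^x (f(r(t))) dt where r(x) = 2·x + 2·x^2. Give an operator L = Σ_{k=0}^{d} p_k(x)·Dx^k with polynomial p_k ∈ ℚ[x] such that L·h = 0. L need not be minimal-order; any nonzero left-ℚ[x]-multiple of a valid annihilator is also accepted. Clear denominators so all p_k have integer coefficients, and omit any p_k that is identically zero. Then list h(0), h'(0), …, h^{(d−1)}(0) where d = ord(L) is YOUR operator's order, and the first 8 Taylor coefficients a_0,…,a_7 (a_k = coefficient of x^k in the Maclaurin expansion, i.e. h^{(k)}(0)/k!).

L = (-2 + 72·x + 288·x^2 + 432·x^3 + 216·x^4)·Dx^2 + (1 + 2·x + 36·x^2 + 144·x^3 + 180·x^4 + 72·x^5)·Dx^3  (order 3).
h: a_k = 0, 0, 6, 4, -36, -432/5, 2232/5, 15408/7, …
ICs: h(0) = 0, h′(0) = 0, h′′(0) = 12.

f: a_k = 0, 6, 0, -18, 0, 486/5, 0, -4374/7, …
Substitute x→r, Dx→(1/r')Dx; clear ⇒ L₀.
h=∫₀ˣh₀: take L = L₀·Dx.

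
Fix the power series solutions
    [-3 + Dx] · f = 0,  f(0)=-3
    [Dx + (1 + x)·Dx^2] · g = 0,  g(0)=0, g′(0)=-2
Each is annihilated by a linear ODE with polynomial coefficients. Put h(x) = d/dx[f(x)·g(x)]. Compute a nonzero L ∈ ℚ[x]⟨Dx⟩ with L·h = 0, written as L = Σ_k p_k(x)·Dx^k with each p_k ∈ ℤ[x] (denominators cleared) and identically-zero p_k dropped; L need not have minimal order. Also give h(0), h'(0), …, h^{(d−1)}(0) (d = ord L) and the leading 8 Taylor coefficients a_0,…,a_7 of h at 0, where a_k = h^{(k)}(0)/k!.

f: a_k = -3, -9, -27/2, -27/2, -81/8, -243/40, -243/80, -729/560, …
g: a_k = 0, -2, 1, -2/3, 1/2, -2/5, 1/3, -2/7, …
Product ⇒ symmetric product L₀, ord ≤ 2.
Differentiate: ansatz ord ≤ ord L₀ ⇒ L.
L = (15 + 36·x + 27·x^2) + (-11 - 27·x - 18·x^2)·Dx + (2 + 5·x + 3·x^2)·Dx^2  (order 2).
h: a_k = 6, 30, 60, 72, 249/4, 165/4, 114/5, 51/5, …
ICs: h(0) = 6, h′(0) = 30.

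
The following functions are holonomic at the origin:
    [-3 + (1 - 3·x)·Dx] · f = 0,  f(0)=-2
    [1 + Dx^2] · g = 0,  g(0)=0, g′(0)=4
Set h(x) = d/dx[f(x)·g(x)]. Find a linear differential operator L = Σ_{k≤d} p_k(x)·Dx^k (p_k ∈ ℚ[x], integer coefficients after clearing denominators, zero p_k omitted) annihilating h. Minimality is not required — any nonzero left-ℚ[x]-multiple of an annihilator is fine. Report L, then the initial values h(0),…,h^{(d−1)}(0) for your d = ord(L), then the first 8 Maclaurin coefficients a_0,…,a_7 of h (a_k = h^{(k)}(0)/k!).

L = (-17 - 6·x + 9·x^2) + (-6 + 18·x)·Dx + (1 - 6·x + 9·x^2)·Dx^2  (order 2).
h: a_k = -8, -48, -212, -848, -9541/3, -57246/5, -3606497/90, -14425988/105, …
ICs: h(0) = -8, h′(0) = -48.

f: a_k = -2, -6, -18, -54, -162, -486, -1458, -4374, …
g: a_k = 0, 4, 0, -2/3, 0, 1/30, 0, -1/1260, …
Sym-product of L_f,L_g gives L₀ (≤ ord 2).
h₀' ⇒ L via d/dx closure of L₀.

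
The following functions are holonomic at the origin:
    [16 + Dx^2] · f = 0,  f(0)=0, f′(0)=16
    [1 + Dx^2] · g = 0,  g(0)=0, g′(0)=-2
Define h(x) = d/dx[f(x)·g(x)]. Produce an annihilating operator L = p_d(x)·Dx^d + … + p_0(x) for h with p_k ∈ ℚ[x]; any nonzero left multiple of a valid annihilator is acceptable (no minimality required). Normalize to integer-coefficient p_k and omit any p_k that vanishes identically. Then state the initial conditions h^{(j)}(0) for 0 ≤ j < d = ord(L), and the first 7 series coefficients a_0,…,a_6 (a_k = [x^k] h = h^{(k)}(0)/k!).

L = 225 + 34·Dx^2 + Dx^4  (order 4).
h: a_k = 0, -64, 0, 1088/3, 0, -7448/15, 0, …
ICs: h(0) = 0, h′(0) = -64, h′′(0) = 0, h′′′(0) = 2176.

f: a_k = 0, 16, 0, -128/3, 0, 512/15, 0, …
g: a_k = 0, -2, 0, 1/3, 0, -1/60, 0, …
f·g: L₀ = L_f ⊗_s L_g, ord ≤ 2·2.
h₀' ⇒ L via d/dx closure of L₀.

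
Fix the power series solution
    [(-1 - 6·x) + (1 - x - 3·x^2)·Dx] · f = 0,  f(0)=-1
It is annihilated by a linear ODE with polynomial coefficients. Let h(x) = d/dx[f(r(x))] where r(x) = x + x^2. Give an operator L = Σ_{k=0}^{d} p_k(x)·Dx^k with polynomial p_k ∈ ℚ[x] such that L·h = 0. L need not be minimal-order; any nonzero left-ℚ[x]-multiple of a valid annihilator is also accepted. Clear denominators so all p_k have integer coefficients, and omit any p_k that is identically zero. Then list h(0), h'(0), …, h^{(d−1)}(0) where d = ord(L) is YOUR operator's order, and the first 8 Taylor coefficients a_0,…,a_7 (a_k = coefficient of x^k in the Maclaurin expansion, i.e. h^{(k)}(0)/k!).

f: a_k = -1, -1, -4, -7, -19, -40, -97, -217, …
Change of var in L_f (x↦r) gives L₀.
Derive L from L₀ (diff closure).
L = (10 + 60·x + 168·x^2 + 396·x^3 + 648·x^4 + 540·x^5 + 180·x^6) + (-1 - 7·x - 6·x^2 + 44·x^3 + 135·x^4 + 180·x^5 + 126·x^6 + 36·x^7)·Dx  (order 1).
h: a_k = -1, -10, -45, -176, -685, -2508, -8925, -31208, …
ICs: h(0) = -1.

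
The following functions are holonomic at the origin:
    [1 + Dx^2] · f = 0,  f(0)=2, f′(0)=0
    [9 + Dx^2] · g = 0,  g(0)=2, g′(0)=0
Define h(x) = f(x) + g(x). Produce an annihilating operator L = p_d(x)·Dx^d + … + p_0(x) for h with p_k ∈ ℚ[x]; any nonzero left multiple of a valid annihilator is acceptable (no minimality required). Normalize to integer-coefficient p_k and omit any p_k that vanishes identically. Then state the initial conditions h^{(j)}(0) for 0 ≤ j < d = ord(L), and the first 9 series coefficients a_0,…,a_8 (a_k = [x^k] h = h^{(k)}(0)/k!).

L = 9 + 10·Dx^2 + Dx^4  (order 4).
h: a_k = 4, 0, -10, 0, 41/6, 0, -73/36, 0, 3281/10080, …
ICs: h(0) = 4, h′(0) = 0, h′′(0) = -20, h′′′(0) = 0.

f: a_k = 2, 0, -1, 0, 1/12, 0, -1/360, 0, 1/20160, …
g: a_k = 2, 0, -9, 0, 27/4, 0, -81/40, 0, 729/2240, …
h₀=f+g: left-lcm gives L₀, ord ≤ 4.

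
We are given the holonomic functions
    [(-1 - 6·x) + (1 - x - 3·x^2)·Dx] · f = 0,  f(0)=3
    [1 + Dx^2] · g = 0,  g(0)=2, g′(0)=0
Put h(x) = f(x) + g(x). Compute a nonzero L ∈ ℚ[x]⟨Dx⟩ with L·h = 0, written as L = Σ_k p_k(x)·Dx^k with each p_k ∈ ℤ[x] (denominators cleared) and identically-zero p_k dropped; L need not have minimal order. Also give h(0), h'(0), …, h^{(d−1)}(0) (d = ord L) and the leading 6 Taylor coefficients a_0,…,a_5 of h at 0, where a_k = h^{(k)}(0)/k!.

L = (43 + 292·x + 307·x^2 + 624·x^3 + 45·x^4 + 54·x^5) + (-9 - 7·x - 6·x^2 + 91·x^3 + 144·x^4 + 27·x^5 + 27·x^6)·Dx + (43 + 292·x + 307·x^2 + 624·x^3 + 45·x^4 + 54·x^5)·Dx^2 + (-9 - 7·x - 6·x^2 + 91·x^3 + 144·x^4 + 27·x^5 + 27·x^6)·Dx^3  (order 3).
h: a_k = 5, 3, 11, 21, 685/12, 120, …
ICs: h(0) = 5, h′(0) = 3, h′′(0) = 22.

f: a_k = 3, 3, 12, 21, 57, 120, …
g: a_k = 2, 0, -1, 0, 1/12, 0, …
h₀=f+g: left-lcm gives L₀, ord ≤ 3.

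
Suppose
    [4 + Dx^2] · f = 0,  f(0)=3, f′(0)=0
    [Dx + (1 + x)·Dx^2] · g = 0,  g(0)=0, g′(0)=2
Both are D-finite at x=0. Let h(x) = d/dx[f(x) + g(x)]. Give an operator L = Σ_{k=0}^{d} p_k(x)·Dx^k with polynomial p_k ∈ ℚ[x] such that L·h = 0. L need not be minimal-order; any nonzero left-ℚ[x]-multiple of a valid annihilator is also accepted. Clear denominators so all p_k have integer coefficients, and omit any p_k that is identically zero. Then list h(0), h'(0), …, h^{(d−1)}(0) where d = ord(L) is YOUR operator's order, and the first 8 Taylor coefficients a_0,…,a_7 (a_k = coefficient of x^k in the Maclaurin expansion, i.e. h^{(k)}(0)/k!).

f: a_k = 3, 0, -6, 0, 2, 0, -4/15, 0, …
g: a_k = 0, 2, -1, 2/3, -1/2, 2/5, -1/3, 2/7, …
Sum ⇒ L₀ = lclm(L_f,L_g) in ℚ(x)⟨Dx⟩.
h₀' ⇒ L via d/dx closure of L₀.
L = (20 + 16·x + 8·x^2) + (12 + 28·x + 24·x^2 + 8·x^3)·Dx + (5 + 4·x + 2·x^2)·Dx^2 + (3 + 7·x + 6·x^2 + 2·x^3)·Dx^3  (order 3).
h: a_k = 2, -14, 2, 6, 2, -18/5, 2, -194/105, …
ICs: h(0) = 2, h′(0) = -14, h′′(0) = 4.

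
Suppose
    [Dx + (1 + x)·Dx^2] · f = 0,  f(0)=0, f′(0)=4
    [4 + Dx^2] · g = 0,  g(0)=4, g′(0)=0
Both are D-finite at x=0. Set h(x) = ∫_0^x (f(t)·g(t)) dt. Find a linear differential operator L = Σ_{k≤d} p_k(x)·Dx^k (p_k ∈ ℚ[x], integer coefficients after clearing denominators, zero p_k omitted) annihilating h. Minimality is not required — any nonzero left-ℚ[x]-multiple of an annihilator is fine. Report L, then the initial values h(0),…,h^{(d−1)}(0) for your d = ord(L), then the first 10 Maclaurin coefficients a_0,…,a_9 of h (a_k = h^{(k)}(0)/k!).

f: a_k = 0, 4, -2, 4/3, -1, 4/5, -2/3, 4/7, -1/2, 4/9, …
g: a_k = 4, 0, -8, 0, 8/3, 0, -16/45, 0, 8/315, 0, …
L₀ := L_f ⊗_s L_g (sym. prod.), ord ≤ 4.
h=∫h₀ ⇒ L = L₀·Dx.
L = (168 + 864·x + 1456·x^2 + 1024·x^3 + 256·x^4)·Dx + (112 + 368·x + 384·x^2 + 128·x^3)·Dx^2 + (102 + 464·x + 744·x^2 + 512·x^3 + 128·x^4)·Dx^3 + (28 + 92·x + 96·x^2 + 32·x^3)·Dx^4 + (15 + 62·x + 95·x^2 + 64·x^3 + 16·x^4)·Dx^5  (order 5).
h: a_k = 0, 0, 8, -8/3, -20/3, 12/5, 8/15, 0, -26/105, 62/405, …
ICs: h(0) = 0, h′(0) = 0, h′′(0) = 16, h′′′(0) = -16, h′′′′(0) = -160.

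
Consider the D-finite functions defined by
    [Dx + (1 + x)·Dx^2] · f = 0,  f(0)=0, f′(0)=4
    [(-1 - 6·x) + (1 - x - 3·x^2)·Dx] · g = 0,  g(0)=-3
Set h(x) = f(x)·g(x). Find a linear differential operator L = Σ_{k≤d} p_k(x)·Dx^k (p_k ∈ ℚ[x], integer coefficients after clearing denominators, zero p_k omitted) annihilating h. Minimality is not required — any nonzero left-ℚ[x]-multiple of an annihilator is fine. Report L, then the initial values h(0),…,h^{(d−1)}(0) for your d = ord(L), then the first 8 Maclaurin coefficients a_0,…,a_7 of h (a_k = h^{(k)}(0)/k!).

L = (7 + 12·x) + (1 + 15·x + 15·x^2)·Dx + (-1 + 4·x^2 + 3·x^3)·Dx^2  (order 2).
h: a_k = 0, -12, -6, -46, -61, -1007/5, -1912/5, -34591/35, …
ICs: h(0) = 0, h′(0) = -12.

f: a_k = 0, 4, -2, 4/3, -1, 4/5, -2/3, 4/7, …
g: a_k = -3, -3, -12, -21, -57, -120, -291, -651, …
Product ⇒ symmetric product L₀, ord ≤ 2.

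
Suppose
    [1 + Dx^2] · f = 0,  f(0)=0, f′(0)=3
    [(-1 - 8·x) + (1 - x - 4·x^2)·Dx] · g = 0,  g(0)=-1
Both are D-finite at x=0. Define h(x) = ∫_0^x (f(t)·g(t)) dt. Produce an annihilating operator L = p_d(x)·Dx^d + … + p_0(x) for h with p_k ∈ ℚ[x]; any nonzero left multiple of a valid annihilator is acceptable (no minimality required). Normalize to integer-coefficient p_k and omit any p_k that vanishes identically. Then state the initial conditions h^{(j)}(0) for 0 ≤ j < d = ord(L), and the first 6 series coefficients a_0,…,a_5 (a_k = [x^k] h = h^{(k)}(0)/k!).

f: a_k = 0, 3, 0, -1/2, 0, 1/40, …
g: a_k = -1, -1, -5, -9, -29, -65, …
Sym-product of L_f,L_g gives L₀ (≤ ord 2).
h=∫h₀ ⇒ L = L₀·Dx.
L = (7 + x + 4·x^2)·Dx + (2 + 16·x)·Dx^2 + (-1 + x + 4·x^2)·Dx^3  (order 3).
h: a_k = 0, 0, -3/2, -1, -29/8, -53/10, …
ICs: h(0) = 0, h′(0) = 0, h′′(0) = -3.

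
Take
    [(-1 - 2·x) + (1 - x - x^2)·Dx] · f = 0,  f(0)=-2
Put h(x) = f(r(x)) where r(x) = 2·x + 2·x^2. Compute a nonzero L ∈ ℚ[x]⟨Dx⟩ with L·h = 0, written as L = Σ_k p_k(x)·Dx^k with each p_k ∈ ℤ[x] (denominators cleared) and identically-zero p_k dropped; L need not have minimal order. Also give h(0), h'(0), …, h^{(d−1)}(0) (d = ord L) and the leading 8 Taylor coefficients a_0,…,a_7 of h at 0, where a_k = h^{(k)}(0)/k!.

f: a_k = -2, -2, -4, -6, -10, -16, -26, -42, …
Change of var in L_f (x↦r) gives L₀.
L = (2 + 12·x + 24·x^2 + 16·x^3) + (-1 + 2·x + 6·x^2 + 8·x^3 + 4·x^4)·Dx  (order 1).
h: a_k = -2, -4, -20, -80, -320, -1296, -5232, -21120, …
ICs: h(0) = -2.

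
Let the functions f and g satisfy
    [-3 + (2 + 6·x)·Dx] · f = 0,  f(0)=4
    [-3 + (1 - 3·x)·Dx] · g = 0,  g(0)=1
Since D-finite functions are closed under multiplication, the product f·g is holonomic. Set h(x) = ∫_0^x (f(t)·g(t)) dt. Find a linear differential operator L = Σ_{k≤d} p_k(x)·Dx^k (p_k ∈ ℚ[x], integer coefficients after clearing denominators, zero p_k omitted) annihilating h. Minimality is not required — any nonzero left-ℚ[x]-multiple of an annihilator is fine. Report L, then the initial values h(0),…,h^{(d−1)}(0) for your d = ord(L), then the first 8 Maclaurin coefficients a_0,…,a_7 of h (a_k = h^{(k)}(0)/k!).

f: a_k = 4, 6, -9/2, 27/4, -405/32, 1701/64, -15309/256, 72171/512, …
g: a_k = 1, 3, 9, 27, 81, 243, 729, 2187, …
L₀ := L_f ⊗_s L_g (sym. prod.), ord ≤ 1.
∫: right-multiply L₀ by Dx.
L = (9 + 9·x)·Dx + (-2 + 18·x^2)·Dx^2  (order 2).
h: a_k = 0, 4, 9, 33/2, 621/16, 14499/160, 29565/128, 1049031/1792, …
ICs: h(0) = 0, h′(0) = 4.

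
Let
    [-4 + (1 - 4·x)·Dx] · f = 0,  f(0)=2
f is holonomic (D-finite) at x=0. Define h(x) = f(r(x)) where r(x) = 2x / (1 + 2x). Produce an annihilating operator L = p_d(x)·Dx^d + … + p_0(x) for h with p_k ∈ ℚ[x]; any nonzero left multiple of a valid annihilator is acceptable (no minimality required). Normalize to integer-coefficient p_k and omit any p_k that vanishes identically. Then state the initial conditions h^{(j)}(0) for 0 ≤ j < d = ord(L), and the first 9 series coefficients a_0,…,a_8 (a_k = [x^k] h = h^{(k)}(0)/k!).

f: a_k = 2, 8, 32, 128, 512, 2048, 8192, 32768, 131072, …
h₀=f(r): pull back L_f along r ⇒ L₀.
L = 8 + (-1 + 4·x + 12·x^2)·Dx  (order 1).
h: a_k = 2, 16, 96, 576, 3456, 20736, 124416, 746496, 4478976, …
ICs: h(0) = 2.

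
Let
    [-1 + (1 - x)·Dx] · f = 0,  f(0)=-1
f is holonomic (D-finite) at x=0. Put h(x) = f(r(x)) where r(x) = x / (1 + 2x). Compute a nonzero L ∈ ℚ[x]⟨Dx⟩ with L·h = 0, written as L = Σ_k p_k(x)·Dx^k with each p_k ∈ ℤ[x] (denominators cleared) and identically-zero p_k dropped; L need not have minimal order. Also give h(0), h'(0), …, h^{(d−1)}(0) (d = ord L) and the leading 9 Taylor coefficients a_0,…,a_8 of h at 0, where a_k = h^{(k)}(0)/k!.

f: a_k = -1, -1, -1, -1, -1, -1, -1, -1, -1, …
h₀=f(r): pull back L_f along r ⇒ L₀.
L = -1 + (1 + 3·x + 2·x^2)·Dx  (order 1).
h: a_k = -1, -1, 1, -1, 1, -1, 1, -1, 1, …
ICs: h(0) = -1.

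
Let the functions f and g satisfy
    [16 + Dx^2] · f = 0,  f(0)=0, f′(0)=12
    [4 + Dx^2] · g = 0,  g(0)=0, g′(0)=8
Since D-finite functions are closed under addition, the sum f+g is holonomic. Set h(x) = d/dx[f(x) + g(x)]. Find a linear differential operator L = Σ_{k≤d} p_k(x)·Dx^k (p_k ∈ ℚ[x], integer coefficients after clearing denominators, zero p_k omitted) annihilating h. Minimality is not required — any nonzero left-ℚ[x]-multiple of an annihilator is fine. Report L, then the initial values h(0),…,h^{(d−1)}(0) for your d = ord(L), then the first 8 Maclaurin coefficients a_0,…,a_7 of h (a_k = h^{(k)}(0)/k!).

f: a_k = 0, 12, 0, -32, 0, 128/5, 0, -1024/105, …
g: a_k = 0, 8, 0, -16/3, 0, 16/15, 0, -32/315, …
L₀ := lclm(L_f,L_g); ord L₀ ≤ 2+2.
Derive L from L₀ (diff closure).
L = 64 + 20·Dx^2 + Dx^4  (order 4).
h: a_k = 20, 0, -112, 0, 400/3, 0, -3104/45, 0, …
ICs: h(0) = 20, h′(0) = 0, h′′(0) = -224, h′′′(0) = 0.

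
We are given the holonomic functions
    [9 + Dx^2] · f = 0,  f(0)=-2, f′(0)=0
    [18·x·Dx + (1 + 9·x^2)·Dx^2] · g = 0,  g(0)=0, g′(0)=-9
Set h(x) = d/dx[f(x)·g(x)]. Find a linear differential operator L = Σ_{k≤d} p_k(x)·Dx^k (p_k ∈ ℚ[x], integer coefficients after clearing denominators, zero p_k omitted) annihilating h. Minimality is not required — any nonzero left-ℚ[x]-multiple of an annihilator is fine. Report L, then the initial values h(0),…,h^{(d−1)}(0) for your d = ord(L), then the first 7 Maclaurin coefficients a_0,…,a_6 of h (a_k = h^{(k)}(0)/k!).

L = (8910 + 214326·x^2 + 3024621·x^4 + 5668704·x^6 + 6377292·x^8 + 9565938·x^10 + 43046721·x^12) + (5508·x + 207036·x^3 + 1837080·x^5 + 4723920·x^7 + 10628820·x^9 + 19131876·x^11)·Dx + (1080 + 27540·x^2 + 389286·x^4 + 971028·x^6 + 1889568·x^8 + 4251528·x^10 + 9565938·x^12)·Dx^2 + (612·x + 23004·x^3 + 204120·x^5 + 524880·x^7 + 1180980·x^9 + 2125764·x^11)·Dx^3 + (10 + 414·x^2 + 5913·x^4 + 37908·x^6 + 131220·x^8 + 354294·x^10 + 531441·x^12)·Dx^4  (order 4).
h: a_k = 18, 0, -405, 0, 11907/4, 0, -948429/40, …
ICs: h(0) = 18, h′(0) = 0, h′′(0) = -810, h′′′(0) = 0.

f: a_k = -2, 0, 9, 0, -27/4, 0, 81/40, …
g: a_k = 0, -9, 0, 27, 0, -729/5, 0, …
L₀ := L_f ⊗_s L_g (sym. prod.), ord ≤ 4.
h=h₀': d/dx-closure on L₀ ⇒ L.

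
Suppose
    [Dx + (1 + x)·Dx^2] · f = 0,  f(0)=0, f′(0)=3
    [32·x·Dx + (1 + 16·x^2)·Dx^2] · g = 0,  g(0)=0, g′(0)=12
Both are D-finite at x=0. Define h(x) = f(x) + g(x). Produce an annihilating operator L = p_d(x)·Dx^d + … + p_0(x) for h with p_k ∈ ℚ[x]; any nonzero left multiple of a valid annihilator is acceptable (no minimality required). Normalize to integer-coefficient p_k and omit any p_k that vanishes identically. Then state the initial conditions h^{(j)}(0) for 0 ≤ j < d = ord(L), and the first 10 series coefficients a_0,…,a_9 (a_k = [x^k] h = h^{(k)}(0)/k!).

f: a_k = 0, 3, -3/2, 1, -3/4, 3/5, -1/2, 3/7, -3/8, 1/3, …
g: a_k = 0, 12, 0, -64, 0, 3072/5, 0, -49152/7, 0, 262144/3, …
f+g: L₀ = lclm(L_f,L_g), ord ≤ 2+2.
L = (-32 - 96·x + 1536·x^2 + 512·x^3)·Dx + (-34 - 64·x + 1440·x^2 + 3072·x^3 + 1024·x^4)·Dx^2 + (-1 + 31·x + 32·x^2 + 512·x^3 + 768·x^4 + 256·x^5)·Dx^3  (order 3).
h: a_k = 0, 15, -3/2, -63, -3/4, 615, -1/2, -49149/7, -3/8, 262145/3, …
ICs: h(0) = 0, h′(0) = 15, h′′(0) = -3.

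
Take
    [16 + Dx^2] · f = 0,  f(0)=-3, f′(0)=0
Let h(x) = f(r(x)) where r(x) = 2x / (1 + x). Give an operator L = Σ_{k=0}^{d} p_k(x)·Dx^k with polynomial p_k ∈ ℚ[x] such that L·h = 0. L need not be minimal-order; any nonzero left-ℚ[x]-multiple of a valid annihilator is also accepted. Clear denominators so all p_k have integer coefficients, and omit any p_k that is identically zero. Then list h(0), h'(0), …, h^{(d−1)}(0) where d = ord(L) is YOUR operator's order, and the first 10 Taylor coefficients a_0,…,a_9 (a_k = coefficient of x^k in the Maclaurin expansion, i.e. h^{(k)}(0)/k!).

f: a_k = -3, 0, 24, 0, -32, 0, 256/15, 0, -512/105, 0, …
Substitute x→r, Dx→(1/r')Dx; clear ⇒ L₀.
L = 64 + (2 + 6·x + 6·x^2 + 2·x^3)·Dx + (1 + 4·x + 6·x^2 + 4·x^3 + x^4)·Dx^2  (order 2).
h: a_k = -3, 0, 96, -192, -224, 1664, -53216/15, 15552/5, 466336/105, -2444032/105, …
ICs: h(0) = -3, h′(0) = 0.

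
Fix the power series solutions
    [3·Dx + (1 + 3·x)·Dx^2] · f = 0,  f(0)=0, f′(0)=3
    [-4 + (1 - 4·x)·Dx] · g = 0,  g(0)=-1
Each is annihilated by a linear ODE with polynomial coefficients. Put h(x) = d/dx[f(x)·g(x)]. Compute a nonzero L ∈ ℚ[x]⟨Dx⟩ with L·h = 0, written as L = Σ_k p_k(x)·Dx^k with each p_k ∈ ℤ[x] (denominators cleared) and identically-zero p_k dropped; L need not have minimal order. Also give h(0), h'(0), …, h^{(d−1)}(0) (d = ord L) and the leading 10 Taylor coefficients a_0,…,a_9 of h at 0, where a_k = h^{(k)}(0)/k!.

f: a_k = 0, 3, -9/2, 9, -81/4, 243/5, -243/2, 2187/7, -6561/8, 2187, …
g: a_k = -1, -4, -16, -64, -256, -1024, -4096, -16384, -65536, -262144, …
Sym-product of L_f,L_g gives L₀ (≤ ord 2).
h=h₀': d/dx-closure on L₀ ⇒ L.
L = 48 + (6 + 60·x)·Dx + (-1 + x + 12·x^2)·Dx^2  (order 2).
h: a_k = -3, -15, -117, -543, -2958, -67347/5, -325221/5, -10177437/35, -92974743/70, -40908765/7, …
ICs: h(0) = -3, h′(0) = -15.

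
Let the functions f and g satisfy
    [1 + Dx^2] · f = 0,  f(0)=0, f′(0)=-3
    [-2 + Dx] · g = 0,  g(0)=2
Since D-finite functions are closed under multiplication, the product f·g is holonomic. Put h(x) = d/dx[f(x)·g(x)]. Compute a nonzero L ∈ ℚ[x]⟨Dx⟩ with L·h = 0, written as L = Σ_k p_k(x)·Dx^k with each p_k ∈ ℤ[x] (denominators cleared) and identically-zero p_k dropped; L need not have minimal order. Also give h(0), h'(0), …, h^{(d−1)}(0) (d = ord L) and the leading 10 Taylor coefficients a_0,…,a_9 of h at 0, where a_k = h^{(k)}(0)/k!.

L = 5 - 4·Dx + Dx^2  (order 2).
h: a_k = -6, -24, -33, -24, -41/4, -11/5, 29/120, 2/5, 1199/6720, 779/15120, …
ICs: h(0) = -6, h′(0) = -24.

f: a_k = 0, -3, 0, 1/2, 0, -1/40, 0, 1/1680, 0, -1/120960, …
g: a_k = 2, 4, 4, 8/3, 4/3, 8/15, 8/45, 16/315, 4/315, 8/2835, …
h₀=f·g: eliminate ⇒ L₀, order ≤ 2·1.
h₀' ⇒ L via d/dx closure of L₀.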